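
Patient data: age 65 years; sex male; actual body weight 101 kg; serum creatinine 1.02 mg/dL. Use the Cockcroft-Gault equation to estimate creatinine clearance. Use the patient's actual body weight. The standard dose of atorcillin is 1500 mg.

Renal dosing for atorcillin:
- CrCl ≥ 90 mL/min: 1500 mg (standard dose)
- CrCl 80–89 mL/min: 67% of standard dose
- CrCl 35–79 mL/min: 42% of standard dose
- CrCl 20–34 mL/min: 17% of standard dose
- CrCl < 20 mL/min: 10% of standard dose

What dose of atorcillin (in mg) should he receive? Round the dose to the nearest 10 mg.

CrCl = (140 − 65) × 101 / (72 × 1.02) = 7575.0 / 73.44 ≈ 103.1 mL/min
CrCl ≈ 103 mL/min → bracket ≥ 90 mL/min.
100% of 1500 mg = 1500 mg

1500 mg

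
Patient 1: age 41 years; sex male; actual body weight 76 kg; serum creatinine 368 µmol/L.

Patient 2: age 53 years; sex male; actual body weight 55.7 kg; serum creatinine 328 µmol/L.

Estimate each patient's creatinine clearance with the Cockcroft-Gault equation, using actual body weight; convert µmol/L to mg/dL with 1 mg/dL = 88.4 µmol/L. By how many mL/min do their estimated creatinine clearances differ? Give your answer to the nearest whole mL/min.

Patient 1: SCr = 368 / 88.4 = 4.163 mg/dL
Patient 1: CrCl = (140 − 41) × 76 / (72 × 4.163) = 7524.0 / 299.74 ≈ 25.1 mL/min
Patient 2: SCr = 328 / 88.4 = 3.71 mg/dL
Patient 2: CrCl = (140 − 53) × 55.7 / (72 × 3.71) = 4845.9 / 267.12 ≈ 18.1 mL/min
|25.1 − 18.1| = 7.0 mL/min

7 mL/min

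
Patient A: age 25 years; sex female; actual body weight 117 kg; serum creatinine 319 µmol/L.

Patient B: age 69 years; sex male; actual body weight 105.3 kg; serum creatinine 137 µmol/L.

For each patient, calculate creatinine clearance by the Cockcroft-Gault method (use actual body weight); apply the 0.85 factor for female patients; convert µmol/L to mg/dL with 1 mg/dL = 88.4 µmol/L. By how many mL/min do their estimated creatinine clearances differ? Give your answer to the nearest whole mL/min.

Patient A: SCr = 319 / 88.4 = 3.609 mg/dL
Patient A: CrCl = (140 − 25) × 117 / (72 × 3.609) × 0.85 = 13455.0 / 259.85 × 0.85 ≈ 44.0 mL/min
Patient B: SCr = 137 / 88.4 = 1.55 mg/dL
Patient B: CrCl = (140 − 69) × 105.3 / (72 × 1.55) = 7476.3 / 111.60 ≈ 67.0 mL/min
|44.0 − 67.0| = 23.0 mL/min

23 mL/min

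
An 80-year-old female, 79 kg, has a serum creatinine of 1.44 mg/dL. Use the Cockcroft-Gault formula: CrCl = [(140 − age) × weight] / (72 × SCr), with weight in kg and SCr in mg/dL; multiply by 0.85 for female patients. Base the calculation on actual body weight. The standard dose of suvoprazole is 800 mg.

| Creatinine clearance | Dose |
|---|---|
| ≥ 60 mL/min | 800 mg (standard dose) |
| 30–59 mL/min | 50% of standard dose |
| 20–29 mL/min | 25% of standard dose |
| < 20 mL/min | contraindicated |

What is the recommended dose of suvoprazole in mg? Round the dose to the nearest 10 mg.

CrCl = (140 − 80) × 79 / (72 × 1.44) × 0.85 = 4740.0 / 103.68 × 0.85 ≈ 38.9 mL/min
CrCl ≈ 39 mL/min → bracket 30–59 mL/min.
50% of 800 mg = 400 mg

400 mg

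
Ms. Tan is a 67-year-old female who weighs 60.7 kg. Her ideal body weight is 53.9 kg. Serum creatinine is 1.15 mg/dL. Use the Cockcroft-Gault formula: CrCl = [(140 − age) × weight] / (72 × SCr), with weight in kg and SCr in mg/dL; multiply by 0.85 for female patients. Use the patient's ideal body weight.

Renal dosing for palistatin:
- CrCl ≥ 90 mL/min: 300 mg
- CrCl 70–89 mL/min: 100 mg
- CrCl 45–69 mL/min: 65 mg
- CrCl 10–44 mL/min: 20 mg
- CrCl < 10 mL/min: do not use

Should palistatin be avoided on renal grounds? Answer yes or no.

CrCl = (140 − 67) × 53.9 / (72 × 1.15) × 0.85 = 3934.7 / 82.80 × 0.85 ≈ 40.4 mL/min
CrCl ≈ 40 mL/min, which is ≥ 10 mL/min.

no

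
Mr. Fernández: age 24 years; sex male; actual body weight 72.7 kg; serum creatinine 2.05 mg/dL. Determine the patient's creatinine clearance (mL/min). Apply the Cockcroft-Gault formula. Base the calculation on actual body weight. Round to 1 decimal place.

57.1 mL/min

CrCl = (140 − 24) × 72.7 / (72 × 2.05) = 8433.2 / 147.60 ≈ 57.1 mL/min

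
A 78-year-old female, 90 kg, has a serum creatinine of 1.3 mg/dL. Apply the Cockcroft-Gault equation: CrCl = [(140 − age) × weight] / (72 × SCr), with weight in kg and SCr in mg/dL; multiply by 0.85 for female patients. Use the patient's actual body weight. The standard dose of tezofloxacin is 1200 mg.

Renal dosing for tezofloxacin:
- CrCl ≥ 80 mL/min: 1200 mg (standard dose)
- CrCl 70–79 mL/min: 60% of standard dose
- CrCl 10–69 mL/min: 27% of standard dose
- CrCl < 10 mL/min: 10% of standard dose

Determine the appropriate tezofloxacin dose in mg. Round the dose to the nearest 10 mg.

320 mg

CrCl = (140 − 78) × 90 / (72 × 1.3) × 0.85 = 5580.0 / 93.60 × 0.85 ≈ 50.7 mL/min
CrCl ≈ 51 mL/min → bracket 10–69 mL/min.
27% of 1200 mg = 324 mg → 320 mg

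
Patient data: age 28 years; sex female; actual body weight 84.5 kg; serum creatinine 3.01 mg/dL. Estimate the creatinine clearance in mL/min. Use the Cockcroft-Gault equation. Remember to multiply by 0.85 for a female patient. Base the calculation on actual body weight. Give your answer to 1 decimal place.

CrCl = (140 − 28) × 84.5 / (72 × 3.01) × 0.85 = 9464.0 / 216.72 × 0.85 ≈ 37.1 mL/min

37.1 mL/min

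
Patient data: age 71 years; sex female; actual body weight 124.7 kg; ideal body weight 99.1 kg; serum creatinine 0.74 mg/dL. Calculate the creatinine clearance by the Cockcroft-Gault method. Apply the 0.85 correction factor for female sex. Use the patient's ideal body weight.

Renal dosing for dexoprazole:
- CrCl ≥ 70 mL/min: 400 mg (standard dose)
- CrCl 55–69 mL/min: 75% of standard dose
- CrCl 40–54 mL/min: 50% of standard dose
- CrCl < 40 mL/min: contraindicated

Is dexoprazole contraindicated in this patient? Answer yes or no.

CrCl = (140 − 71) × 99.1 / (72 × 0.74) × 0.85 = 6837.9 / 53.28 × 0.85 ≈ 109.1 mL/min
CrCl ≈ 109 mL/min, which is ≥ 40 mL/min.

no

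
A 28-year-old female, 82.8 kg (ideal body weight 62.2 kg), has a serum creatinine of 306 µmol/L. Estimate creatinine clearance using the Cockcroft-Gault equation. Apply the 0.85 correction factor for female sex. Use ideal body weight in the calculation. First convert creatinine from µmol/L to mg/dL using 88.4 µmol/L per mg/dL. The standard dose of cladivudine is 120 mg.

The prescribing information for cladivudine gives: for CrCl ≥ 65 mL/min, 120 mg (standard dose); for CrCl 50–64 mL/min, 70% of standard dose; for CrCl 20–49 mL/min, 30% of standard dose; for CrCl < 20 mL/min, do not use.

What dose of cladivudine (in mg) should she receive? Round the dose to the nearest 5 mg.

SCr = 306 / 88.4 = 3.462 mg/dL
CrCl = (140 − 28) × 62.2 / (72 × 3.462) × 0.85 = 6966.4 / 249.26 × 0.85 ≈ 23.8 mL/min
CrCl ≈ 24 mL/min → bracket 20–49 mL/min.
30% of 120 mg = 36 mg → 35 mg

35 mg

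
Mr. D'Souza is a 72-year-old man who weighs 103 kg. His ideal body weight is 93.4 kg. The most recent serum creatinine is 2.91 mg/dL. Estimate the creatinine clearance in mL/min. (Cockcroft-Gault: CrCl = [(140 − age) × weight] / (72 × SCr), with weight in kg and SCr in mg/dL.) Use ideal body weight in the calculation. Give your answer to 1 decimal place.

30.3 mL/min

CrCl = (140 − 72) × 93.4 / (72 × 2.91) = 6351.2 / 209.52 ≈ 30.3 mL/min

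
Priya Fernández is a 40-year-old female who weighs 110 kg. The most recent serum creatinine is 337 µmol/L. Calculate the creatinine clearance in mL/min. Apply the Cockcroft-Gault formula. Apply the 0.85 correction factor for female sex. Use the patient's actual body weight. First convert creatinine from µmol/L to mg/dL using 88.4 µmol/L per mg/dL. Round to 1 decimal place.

SCr = 337 / 88.4 = 3.812 mg/dL
CrCl = (140 − 40) × 110 / (72 × 3.812) × 0.85 = 11000.0 / 274.46 × 0.85 ≈ 34.1 mL/min

34.1 mL/min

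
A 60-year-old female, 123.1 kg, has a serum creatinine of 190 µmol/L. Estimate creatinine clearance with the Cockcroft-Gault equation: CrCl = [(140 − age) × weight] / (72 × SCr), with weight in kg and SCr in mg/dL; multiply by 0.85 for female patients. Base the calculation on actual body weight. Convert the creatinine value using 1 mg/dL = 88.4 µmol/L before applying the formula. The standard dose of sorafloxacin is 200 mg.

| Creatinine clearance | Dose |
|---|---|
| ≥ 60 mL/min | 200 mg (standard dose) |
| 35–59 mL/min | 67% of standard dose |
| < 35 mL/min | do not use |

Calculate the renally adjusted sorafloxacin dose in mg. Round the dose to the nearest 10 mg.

SCr = 190 / 88.4 = 2.149 mg/dL
CrCl = (140 − 60) × 123.1 / (72 × 2.149) × 0.85 = 9848.0 / 154.73 × 0.85 ≈ 54.1 mL/min
CrCl ≈ 54 mL/min → bracket 35–59 mL/min.
67% of 200 mg = 134 mg → 130 mg

130 mg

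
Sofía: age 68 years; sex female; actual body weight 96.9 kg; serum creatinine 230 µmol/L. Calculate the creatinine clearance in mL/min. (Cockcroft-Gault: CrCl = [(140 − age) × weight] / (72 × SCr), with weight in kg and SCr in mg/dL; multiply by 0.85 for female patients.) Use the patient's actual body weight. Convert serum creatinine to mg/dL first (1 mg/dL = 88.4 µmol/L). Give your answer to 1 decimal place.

SCr = 230 / 88.4 = 2.602 mg/dL
CrCl = (140 − 68) × 96.9 / (72 × 2.602) × 0.85 = 6976.8 / 187.34 × 0.85 ≈ 31.7 mL/min

31.7 mL/min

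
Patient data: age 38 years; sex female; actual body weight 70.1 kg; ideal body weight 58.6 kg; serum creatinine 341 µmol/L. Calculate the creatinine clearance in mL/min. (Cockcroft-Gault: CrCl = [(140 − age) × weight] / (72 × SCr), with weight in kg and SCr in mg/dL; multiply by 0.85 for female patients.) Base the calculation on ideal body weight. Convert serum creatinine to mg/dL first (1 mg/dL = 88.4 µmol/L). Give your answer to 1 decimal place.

SCr = 341 / 88.4 = 3.857 mg/dL
CrCl = (140 − 38) × 58.6 / (72 × 3.857) × 0.85 = 5977.2 / 277.70 × 0.85 ≈ 18.3 mL/min

18.3 mL/min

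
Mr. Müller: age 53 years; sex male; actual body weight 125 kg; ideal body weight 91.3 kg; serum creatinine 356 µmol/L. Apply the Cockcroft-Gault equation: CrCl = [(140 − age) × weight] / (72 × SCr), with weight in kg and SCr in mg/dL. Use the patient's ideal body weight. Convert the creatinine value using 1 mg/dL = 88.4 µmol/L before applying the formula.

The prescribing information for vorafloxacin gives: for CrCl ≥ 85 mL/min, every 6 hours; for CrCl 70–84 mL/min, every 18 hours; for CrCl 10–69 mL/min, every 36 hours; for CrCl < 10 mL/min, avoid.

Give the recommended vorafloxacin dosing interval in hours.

SCr = 356 / 88.4 = 4.027 mg/dL
CrCl = (140 − 53) × 91.3 / (72 × 4.027) = 7943.1 / 289.94 ≈ 27.4 mL/min
CrCl ≈ 27 mL/min → bracket 10–69 mL/min → every 36 hours.

every 36 hours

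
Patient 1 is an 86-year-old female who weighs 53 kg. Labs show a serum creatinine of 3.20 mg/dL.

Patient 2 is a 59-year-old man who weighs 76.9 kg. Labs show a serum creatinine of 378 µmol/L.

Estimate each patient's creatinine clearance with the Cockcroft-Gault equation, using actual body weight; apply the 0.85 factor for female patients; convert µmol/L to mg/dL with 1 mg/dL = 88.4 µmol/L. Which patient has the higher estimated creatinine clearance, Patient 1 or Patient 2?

Patient 1: CrCl = (140 − 86) × 53 / (72 × 3.2) × 0.85 = 2862.0 / 230.40 × 0.85 ≈ 10.6 mL/min
Patient 2: SCr = 378 / 88.4 = 4.276 mg/dL
Patient 2: CrCl = (140 − 59) × 76.9 / (72 × 4.276) = 6228.9 / 307.87 ≈ 20.2 mL/min
10.6 vs 20.2 mL/min → Patient 2 is higher.

Patient 2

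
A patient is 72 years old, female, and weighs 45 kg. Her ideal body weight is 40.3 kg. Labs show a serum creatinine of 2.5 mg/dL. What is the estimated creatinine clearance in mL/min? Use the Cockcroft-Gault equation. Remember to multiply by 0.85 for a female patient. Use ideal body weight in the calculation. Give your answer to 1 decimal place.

12.9 mL/min

CrCl = (140 − 72) × 40.3 / (72 × 2.5) × 0.85 = 2740.4 / 180.00 × 0.85 ≈ 12.9 mL/min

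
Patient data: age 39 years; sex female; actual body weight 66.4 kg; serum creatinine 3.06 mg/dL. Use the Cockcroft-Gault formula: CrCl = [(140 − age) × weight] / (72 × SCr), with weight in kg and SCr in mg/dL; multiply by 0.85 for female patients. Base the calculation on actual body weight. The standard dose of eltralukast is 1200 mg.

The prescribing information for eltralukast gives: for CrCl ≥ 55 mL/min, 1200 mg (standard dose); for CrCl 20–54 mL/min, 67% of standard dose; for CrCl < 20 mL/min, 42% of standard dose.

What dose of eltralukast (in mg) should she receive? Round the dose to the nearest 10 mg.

800 mg

CrCl = (140 − 39) × 66.4 / (72 × 3.06) × 0.85 = 6706.4 / 220.32 × 0.85 ≈ 25.9 mL/min
CrCl ≈ 26 mL/min → bracket 20–54 mL/min.
67% of 1200 mg = 804 mg → 800 mg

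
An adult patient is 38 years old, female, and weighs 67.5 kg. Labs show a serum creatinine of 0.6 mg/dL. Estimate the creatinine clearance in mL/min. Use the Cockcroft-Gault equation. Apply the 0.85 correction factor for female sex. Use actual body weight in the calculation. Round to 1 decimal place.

CrCl = (140 − 38) × 67.5 / (72 × 0.6) × 0.85 = 6885.0 / 43.20 × 0.85 ≈ 135.5 mL/min

135.5 mL/min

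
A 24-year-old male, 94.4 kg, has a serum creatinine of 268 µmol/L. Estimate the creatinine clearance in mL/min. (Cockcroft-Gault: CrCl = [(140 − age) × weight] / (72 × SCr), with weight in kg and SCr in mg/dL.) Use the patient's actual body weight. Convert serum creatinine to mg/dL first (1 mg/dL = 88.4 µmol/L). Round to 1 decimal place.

50.2 mL/min

SCr = 268 / 88.4 = 3.032 mg/dL
CrCl = (140 − 24) × 94.4 / (72 × 3.032) = 10950.4 / 218.30 ≈ 50.2 mL/min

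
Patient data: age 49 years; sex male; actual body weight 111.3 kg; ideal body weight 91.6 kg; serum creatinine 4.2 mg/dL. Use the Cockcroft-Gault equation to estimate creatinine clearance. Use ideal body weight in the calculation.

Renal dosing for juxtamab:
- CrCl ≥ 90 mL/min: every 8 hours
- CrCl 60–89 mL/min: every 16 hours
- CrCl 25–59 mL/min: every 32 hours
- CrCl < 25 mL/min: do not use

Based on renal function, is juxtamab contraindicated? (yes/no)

no

CrCl = (140 − 49) × 91.6 / (72 × 4.2) = 8335.6 / 302.40 ≈ 27.6 mL/min
CrCl ≈ 28 mL/min, which is ≥ 25 mL/min.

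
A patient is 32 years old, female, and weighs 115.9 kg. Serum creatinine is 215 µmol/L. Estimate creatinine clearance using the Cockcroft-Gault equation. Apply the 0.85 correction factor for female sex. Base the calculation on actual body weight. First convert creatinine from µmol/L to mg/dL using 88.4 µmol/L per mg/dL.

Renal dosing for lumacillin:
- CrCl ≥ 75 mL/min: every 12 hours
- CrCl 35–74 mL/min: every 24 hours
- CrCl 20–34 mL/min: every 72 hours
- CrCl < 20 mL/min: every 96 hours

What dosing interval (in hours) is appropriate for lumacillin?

every 24 hours

SCr = 215 / 88.4 = 2.432 mg/dL
CrCl = (140 − 32) × 115.9 / (72 × 2.432) × 0.85 = 12517.2 / 175.10 × 0.85 ≈ 60.8 mL/min
CrCl ≈ 61 mL/min → bracket 35–74 mL/min → every 24 hours.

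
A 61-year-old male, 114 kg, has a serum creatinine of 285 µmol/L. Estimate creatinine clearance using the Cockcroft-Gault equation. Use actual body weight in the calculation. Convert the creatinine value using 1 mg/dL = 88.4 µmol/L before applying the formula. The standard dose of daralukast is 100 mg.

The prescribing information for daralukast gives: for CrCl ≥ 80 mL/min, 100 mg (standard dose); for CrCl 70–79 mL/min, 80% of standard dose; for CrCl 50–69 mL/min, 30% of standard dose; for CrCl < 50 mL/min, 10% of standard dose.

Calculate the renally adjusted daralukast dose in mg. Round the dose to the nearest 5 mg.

10 mg

SCr = 285 / 88.4 = 3.224 mg/dL
CrCl = (140 − 61) × 114 / (72 × 3.224) = 9006.0 / 232.13 ≈ 38.8 mL/min
CrCl ≈ 39 mL/min → bracket < 50 mL/min.
10% of 100 mg = 10 mg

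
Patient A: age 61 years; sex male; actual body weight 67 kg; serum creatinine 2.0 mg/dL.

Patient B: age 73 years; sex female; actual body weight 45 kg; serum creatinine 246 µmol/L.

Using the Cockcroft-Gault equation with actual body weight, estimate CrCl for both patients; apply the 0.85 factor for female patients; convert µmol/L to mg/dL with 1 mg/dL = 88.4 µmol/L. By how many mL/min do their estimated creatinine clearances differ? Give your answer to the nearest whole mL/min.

Patient A: CrCl = (140 − 61) × 67 / (72 × 2) = 5293.0 / 144.00 ≈ 36.8 mL/min
Patient B: SCr = 246 / 88.4 = 2.783 mg/dL
Patient B: CrCl = (140 − 73) × 45 / (72 × 2.783) × 0.85 = 3015.0 / 200.38 × 0.85 ≈ 12.8 mL/min
|36.8 − 12.8| = 24.0 mL/min

24 mL/min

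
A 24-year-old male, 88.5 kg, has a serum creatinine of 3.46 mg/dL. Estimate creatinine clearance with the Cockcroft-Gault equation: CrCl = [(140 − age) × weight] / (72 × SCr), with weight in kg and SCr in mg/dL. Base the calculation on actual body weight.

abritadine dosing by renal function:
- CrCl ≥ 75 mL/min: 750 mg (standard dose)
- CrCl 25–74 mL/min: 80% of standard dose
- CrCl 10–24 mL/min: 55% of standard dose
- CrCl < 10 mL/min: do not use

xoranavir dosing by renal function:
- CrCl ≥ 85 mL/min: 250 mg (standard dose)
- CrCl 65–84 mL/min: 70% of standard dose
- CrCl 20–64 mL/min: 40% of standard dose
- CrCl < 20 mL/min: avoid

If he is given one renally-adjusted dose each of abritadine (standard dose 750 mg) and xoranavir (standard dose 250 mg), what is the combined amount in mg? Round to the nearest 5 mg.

700 mg

CrCl = (140 − 24) × 88.5 / (72 × 3.46) = 10266.0 / 249.12 ≈ 41.2 mL/min
CrCl ≈ 41 mL/min.
abritadine: 25–74 mL/min → 80% of 750 mg = 600 mg.
xoranavir: 20–64 mL/min → 40% of 250 mg = 100 mg.
Total = 600 + 100 = 700 mg.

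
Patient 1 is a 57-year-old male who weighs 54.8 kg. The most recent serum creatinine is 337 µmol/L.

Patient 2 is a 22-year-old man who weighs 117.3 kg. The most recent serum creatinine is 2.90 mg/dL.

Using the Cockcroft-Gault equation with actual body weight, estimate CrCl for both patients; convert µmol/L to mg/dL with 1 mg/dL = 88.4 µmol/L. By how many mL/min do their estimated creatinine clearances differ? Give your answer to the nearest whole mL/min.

Patient 1: SCr = 337 / 88.4 = 3.812 mg/dL
Patient 1: CrCl = (140 − 57) × 54.8 / (72 × 3.812) = 4548.4 / 274.46 ≈ 16.6 mL/min
Patient 2: CrCl = (140 − 22) × 117.3 / (72 × 2.9) = 13841.4 / 208.80 ≈ 66.3 mL/min
|16.6 − 66.3| = 49.7 mL/min

50 mL/min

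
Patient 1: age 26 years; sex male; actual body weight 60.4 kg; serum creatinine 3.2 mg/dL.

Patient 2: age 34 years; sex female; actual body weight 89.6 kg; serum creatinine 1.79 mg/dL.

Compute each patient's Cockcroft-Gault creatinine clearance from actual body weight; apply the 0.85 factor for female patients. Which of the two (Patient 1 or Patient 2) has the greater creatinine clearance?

Patient 2

Patient 1: CrCl = (140 − 26) × 60.4 / (72 × 3.2) = 6885.6 / 230.40 ≈ 29.9 mL/min
Patient 2: CrCl = (140 − 34) × 89.6 / (72 × 1.79) × 0.85 = 9497.6 / 128.88 × 0.85 ≈ 62.6 mL/min
29.9 vs 62.6 mL/min → Patient 2 is higher.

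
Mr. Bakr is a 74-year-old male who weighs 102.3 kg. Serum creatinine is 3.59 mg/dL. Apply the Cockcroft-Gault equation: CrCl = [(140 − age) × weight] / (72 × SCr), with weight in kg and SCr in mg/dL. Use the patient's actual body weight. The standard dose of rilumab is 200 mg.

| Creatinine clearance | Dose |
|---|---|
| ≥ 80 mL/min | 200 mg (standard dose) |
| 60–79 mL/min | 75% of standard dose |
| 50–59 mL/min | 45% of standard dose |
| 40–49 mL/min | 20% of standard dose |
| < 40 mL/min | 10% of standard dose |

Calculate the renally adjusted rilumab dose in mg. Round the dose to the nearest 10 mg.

20 mg

CrCl = (140 − 74) × 102.3 / (72 × 3.59) = 6751.8 / 258.48 ≈ 26.1 mL/min
CrCl ≈ 26 mL/min → bracket < 40 mL/min.
10% of 200 mg = 20 mg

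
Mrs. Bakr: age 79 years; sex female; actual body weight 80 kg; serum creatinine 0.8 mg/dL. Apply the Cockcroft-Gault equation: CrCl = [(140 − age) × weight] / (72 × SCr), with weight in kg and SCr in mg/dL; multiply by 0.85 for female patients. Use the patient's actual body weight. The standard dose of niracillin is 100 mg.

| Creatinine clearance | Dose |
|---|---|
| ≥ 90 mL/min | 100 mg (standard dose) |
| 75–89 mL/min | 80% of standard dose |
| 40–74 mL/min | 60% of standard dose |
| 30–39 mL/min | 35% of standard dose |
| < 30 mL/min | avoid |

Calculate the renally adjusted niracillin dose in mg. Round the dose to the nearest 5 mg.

60 mg

CrCl = (140 − 79) × 80 / (72 × 0.8) × 0.85 = 4880.0 / 57.60 × 0.85 ≈ 72.0 mL/min
CrCl ≈ 72 mL/min → bracket 40–74 mL/min.
60% of 100 mg = 60 mg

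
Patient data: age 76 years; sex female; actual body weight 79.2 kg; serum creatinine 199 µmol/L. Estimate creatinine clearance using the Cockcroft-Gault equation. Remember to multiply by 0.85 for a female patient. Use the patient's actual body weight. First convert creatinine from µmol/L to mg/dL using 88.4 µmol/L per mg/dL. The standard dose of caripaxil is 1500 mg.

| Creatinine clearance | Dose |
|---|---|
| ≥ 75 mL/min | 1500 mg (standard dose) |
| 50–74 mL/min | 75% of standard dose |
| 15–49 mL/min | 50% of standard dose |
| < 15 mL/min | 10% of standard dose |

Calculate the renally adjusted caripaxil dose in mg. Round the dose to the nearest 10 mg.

750 mg

SCr = 199 / 88.4 = 2.251 mg/dL
CrCl = (140 − 76) × 79.2 / (72 × 2.251) × 0.85 = 5068.8 / 162.07 × 0.85 ≈ 26.6 mL/min
CrCl ≈ 27 mL/min → bracket 15–49 mL/min.
50% of 1500 mg = 750 mg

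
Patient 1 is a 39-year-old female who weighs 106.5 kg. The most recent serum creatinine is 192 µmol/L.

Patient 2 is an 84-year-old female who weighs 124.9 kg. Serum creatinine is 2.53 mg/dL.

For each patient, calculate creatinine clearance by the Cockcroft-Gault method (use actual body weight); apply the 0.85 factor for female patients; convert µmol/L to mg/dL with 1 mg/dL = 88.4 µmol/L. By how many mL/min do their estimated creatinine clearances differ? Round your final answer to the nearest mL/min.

Patient 1: SCr = 192 / 88.4 = 2.172 mg/dL
Patient 1: CrCl = (140 − 39) × 106.5 / (72 × 2.172) × 0.85 = 10756.5 / 156.38 × 0.85 ≈ 58.5 mL/min
Patient 2: CrCl = (140 − 84) × 124.9 / (72 × 2.53) × 0.85 = 6994.4 / 182.16 × 0.85 ≈ 32.6 mL/min
|58.5 − 32.6| = 25.9 mL/min

26 mL/min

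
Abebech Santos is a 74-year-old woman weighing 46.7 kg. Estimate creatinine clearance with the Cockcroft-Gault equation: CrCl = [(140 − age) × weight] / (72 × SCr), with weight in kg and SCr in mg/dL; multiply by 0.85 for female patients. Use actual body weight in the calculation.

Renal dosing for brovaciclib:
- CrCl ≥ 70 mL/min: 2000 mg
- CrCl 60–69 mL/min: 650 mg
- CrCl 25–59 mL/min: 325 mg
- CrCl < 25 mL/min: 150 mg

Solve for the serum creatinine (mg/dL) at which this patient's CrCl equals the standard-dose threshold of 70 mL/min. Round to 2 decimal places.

Standard dose requires CrCl ≥ 70 mL/min.
Set (140 − 74) × 46.7 × 0.85 / (72 × SCr) = 70
SCr = (140 − 74) × 46.7 × 0.85 / (72 × 70) = 0.520 mg/dL

0.52 mg/dL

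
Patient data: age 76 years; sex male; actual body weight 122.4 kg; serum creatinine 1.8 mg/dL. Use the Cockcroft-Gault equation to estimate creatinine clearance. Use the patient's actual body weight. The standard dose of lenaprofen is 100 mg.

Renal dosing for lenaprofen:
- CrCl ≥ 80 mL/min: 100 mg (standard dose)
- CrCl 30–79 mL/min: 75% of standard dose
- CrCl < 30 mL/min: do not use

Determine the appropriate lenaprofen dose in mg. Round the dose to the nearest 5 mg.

CrCl = (140 − 76) × 122.4 / (72 × 1.8) = 7833.6 / 129.60 ≈ 60.4 mL/min
CrCl ≈ 60 mL/min → bracket 30–79 mL/min.
75% of 100 mg = 75 mg

75 mg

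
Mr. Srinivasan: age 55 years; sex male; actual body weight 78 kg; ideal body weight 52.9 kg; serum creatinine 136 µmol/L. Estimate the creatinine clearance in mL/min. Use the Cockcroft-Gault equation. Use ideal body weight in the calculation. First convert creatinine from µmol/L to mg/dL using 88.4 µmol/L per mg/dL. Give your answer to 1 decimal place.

SCr = 136 / 88.4 = 1.538 mg/dL
CrCl = (140 − 55) × 52.9 / (72 × 1.538) = 4496.5 / 110.74 ≈ 40.6 mL/min

40.6 mL/min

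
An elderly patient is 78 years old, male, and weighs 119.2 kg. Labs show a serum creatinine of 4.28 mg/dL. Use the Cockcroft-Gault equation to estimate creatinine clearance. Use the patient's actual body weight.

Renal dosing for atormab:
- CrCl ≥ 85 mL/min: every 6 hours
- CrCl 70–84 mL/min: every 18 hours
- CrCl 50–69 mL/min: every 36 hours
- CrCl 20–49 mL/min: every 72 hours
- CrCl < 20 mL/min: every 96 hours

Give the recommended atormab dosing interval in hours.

every 72 hours

CrCl = (140 − 78) × 119.2 / (72 × 4.28) = 7390.4 / 308.16 ≈ 24.0 mL/min
CrCl ≈ 24 mL/min → bracket 20–49 mL/min → every 72 hours.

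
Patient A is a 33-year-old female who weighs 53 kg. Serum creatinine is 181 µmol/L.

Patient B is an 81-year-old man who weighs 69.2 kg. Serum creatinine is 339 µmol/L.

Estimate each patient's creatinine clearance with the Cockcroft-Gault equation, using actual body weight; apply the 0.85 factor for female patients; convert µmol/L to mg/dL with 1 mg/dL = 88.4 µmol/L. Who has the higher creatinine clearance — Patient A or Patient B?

Patient A

Patient A: SCr = 181 / 88.4 = 2.048 mg/dL
Patient A: CrCl = (140 − 33) × 53 / (72 × 2.048) × 0.85 = 5671.0 / 147.46 × 0.85 ≈ 32.7 mL/min
Patient B: SCr = 339 / 88.4 = 3.835 mg/dL
Patient B: CrCl = (140 − 81) × 69.2 / (72 × 3.835) = 4082.8 / 276.12 ≈ 14.8 mL/min
32.7 vs 14.8 mL/min → Patient A is higher.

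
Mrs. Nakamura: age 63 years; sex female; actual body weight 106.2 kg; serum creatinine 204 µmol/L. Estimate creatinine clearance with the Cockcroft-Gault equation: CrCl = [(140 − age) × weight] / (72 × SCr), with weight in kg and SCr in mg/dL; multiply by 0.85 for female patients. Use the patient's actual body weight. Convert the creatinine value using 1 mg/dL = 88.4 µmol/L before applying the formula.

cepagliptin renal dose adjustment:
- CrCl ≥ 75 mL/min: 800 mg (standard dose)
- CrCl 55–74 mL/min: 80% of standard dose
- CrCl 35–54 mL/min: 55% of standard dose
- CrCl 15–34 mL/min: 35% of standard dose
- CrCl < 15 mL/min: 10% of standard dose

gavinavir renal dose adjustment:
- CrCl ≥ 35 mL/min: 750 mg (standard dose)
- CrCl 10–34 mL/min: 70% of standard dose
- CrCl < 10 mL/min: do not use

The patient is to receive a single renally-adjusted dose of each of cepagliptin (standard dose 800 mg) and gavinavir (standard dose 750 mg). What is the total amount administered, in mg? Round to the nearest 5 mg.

1190 mg

SCr = 204 / 88.4 = 2.308 mg/dL
CrCl = (140 − 63) × 106.2 / (72 × 2.308) × 0.85 = 8177.4 / 166.18 × 0.85 ≈ 41.8 mL/min
CrCl ≈ 42 mL/min.
cepagliptin: 35–54 mL/min → 55% of 800 mg = 440 mg.
gavinavir: ≥ 35 mL/min → 100% of 750 mg = 750 mg.
Total = 440 + 750 = 1190 mg.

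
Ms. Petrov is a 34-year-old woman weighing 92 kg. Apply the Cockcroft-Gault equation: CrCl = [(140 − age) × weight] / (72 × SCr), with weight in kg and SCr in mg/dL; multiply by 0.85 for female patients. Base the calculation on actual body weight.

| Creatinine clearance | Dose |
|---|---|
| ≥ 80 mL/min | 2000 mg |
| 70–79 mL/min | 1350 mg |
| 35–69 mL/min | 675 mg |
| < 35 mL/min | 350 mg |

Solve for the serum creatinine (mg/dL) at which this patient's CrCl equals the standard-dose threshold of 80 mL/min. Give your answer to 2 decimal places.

1.44 mg/dL

Standard dose requires CrCl ≥ 80 mL/min.
Set (140 − 34) × 92 × 0.85 / (72 × SCr) = 80
SCr = (140 − 34) × 92 × 0.85 / (72 × 80) = 1.439 mg/dL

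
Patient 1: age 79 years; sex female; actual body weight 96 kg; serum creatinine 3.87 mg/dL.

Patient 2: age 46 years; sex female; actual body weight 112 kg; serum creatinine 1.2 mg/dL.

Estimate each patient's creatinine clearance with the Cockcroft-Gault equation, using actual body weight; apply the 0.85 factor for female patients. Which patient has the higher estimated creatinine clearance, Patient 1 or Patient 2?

Patient 2

Patient 1: CrCl = (140 − 79) × 96 / (72 × 3.87) × 0.85 = 5856.0 / 278.64 × 0.85 ≈ 17.9 mL/min
Patient 2: CrCl = (140 − 46) × 112 / (72 × 1.2) × 0.85 = 10528.0 / 86.40 × 0.85 ≈ 103.6 mL/min
17.9 vs 103.6 mL/min → Patient 2 is higher.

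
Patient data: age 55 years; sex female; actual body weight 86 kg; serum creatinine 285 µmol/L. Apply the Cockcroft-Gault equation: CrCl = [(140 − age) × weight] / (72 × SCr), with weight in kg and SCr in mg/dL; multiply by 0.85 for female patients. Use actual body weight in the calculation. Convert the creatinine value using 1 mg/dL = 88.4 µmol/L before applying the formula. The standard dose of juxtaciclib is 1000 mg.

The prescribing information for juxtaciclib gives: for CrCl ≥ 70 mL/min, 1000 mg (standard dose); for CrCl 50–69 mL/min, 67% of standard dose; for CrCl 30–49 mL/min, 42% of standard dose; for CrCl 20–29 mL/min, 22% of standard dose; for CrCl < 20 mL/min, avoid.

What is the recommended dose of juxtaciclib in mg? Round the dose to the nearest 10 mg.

SCr = 285 / 88.4 = 3.224 mg/dL
CrCl = (140 − 55) × 86 / (72 × 3.224) × 0.85 = 7310.0 / 232.13 × 0.85 ≈ 26.8 mL/min
CrCl ≈ 27 mL/min → bracket 20–29 mL/min.
22% of 1000 mg = 220 mg

220 mg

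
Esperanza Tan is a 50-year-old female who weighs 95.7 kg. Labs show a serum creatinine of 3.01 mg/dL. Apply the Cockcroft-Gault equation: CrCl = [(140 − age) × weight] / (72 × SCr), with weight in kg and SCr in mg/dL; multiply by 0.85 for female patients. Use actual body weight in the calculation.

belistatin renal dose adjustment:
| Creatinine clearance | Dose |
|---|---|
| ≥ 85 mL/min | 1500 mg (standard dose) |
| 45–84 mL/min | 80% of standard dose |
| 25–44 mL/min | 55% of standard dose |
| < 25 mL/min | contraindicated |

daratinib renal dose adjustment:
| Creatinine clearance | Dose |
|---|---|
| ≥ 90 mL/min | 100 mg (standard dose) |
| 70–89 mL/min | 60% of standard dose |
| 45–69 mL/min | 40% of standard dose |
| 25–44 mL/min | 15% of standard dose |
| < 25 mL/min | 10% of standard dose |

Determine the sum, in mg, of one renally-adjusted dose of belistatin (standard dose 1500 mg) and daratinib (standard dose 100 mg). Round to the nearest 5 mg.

840 mg

CrCl = (140 − 50) × 95.7 / (72 × 3.01) × 0.85 = 8613.0 / 216.72 × 0.85 ≈ 33.8 mL/min
CrCl ≈ 34 mL/min.
belistatin: 25–44 mL/min → 55% of 1500 mg = 825 mg.
daratinib: 25–44 mL/min → 15% of 100 mg = 15 mg.
Total = 825 + 15 = 840 mg.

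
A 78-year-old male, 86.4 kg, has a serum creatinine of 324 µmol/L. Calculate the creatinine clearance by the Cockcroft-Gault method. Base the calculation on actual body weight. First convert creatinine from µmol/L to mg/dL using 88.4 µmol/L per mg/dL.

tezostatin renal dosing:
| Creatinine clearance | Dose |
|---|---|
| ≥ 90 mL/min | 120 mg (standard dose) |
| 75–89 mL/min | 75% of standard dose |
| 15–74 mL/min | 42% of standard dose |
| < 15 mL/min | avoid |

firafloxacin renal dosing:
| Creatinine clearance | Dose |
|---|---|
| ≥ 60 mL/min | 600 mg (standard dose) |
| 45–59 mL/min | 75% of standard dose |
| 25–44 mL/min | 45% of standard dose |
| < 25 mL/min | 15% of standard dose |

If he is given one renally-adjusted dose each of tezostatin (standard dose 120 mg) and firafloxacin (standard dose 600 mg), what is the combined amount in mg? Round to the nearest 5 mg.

SCr = 324 / 88.4 = 3.665 mg/dL
CrCl = (140 − 78) × 86.4 / (72 × 3.665) = 5356.8 / 263.88 ≈ 20.3 mL/min
CrCl ≈ 20 mL/min.
tezostatin: 15–74 mL/min → 42% of 120 mg = 50.4 mg.
firafloxacin: < 25 mL/min → 15% of 600 mg = 90 mg.
Total = 50.4 + 90 = 140.4 mg.

140 mg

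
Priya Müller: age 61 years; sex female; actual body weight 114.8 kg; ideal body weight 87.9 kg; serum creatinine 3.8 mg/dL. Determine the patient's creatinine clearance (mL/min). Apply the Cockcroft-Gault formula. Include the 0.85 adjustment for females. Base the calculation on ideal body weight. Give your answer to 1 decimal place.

CrCl = (140 − 61) × 87.9 / (72 × 3.8) × 0.85 = 6944.1 / 273.60 × 0.85 ≈ 21.6 mL/min

21.6 mL/min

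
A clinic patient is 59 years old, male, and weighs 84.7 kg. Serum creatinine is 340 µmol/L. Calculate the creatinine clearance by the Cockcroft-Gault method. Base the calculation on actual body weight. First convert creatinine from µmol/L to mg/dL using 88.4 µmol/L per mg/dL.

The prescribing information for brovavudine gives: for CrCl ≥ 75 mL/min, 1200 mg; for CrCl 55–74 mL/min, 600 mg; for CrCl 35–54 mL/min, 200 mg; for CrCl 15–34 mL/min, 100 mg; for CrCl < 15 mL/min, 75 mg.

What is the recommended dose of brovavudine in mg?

100 mg

SCr = 340 / 88.4 = 3.846 mg/dL
CrCl = (140 − 59) × 84.7 / (72 × 3.846) = 6860.7 / 276.91 ≈ 24.8 mL/min
CrCl ≈ 25 mL/min → bracket 15–34 mL/min.
Dose for this bracket: 100 mg.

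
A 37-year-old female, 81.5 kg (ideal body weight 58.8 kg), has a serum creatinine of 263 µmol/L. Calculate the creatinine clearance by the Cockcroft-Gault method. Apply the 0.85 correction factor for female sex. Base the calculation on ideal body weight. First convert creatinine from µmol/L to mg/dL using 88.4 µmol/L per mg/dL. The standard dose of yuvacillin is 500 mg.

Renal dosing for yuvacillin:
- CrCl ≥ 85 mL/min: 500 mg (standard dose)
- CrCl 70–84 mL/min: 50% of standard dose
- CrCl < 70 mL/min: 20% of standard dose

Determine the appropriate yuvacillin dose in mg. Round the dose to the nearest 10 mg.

SCr = 263 / 88.4 = 2.975 mg/dL
CrCl = (140 − 37) × 58.8 / (72 × 2.975) × 0.85 = 6056.4 / 214.20 × 0.85 ≈ 24.0 mL/min
CrCl ≈ 24 mL/min → bracket < 70 mL/min.
20% of 500 mg = 100 mg

100 mg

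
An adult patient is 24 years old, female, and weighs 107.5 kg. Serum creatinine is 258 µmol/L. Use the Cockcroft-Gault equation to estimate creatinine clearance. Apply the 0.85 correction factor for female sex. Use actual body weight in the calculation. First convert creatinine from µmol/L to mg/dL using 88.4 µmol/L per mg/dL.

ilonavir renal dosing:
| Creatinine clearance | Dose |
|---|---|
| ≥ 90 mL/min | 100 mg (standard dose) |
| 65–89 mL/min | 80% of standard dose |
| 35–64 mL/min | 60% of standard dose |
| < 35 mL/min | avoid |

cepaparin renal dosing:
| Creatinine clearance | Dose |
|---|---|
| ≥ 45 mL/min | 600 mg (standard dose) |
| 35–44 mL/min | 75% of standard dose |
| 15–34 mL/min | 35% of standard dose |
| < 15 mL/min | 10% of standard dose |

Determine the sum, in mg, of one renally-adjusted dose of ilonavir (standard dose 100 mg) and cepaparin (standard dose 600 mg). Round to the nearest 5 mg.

SCr = 258 / 88.4 = 2.919 mg/dL
CrCl = (140 − 24) × 107.5 / (72 × 2.919) × 0.85 = 12470.0 / 210.17 × 0.85 ≈ 50.4 mL/min
CrCl ≈ 50 mL/min.
ilonavir: 35–64 mL/min → 60% of 100 mg = 60 mg.
cepaparin: ≥ 45 mL/min → 100% of 600 mg = 600 mg.
Total = 60 + 600 = 660 mg.

660 mg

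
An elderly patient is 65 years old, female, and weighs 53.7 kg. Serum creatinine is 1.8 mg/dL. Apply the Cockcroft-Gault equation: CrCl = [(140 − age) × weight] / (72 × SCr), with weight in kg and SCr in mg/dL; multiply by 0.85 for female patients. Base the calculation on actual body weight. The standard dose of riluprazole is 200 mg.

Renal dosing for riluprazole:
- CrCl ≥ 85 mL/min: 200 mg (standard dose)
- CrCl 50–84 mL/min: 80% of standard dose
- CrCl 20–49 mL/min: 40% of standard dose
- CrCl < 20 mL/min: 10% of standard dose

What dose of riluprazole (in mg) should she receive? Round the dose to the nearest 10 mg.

80 mg

CrCl = (140 − 65) × 53.7 / (72 × 1.8) × 0.85 = 4027.5 / 129.60 × 0.85 ≈ 26.4 mL/min
CrCl ≈ 26 mL/min → bracket 20–49 mL/min.
40% of 200 mg = 80 mg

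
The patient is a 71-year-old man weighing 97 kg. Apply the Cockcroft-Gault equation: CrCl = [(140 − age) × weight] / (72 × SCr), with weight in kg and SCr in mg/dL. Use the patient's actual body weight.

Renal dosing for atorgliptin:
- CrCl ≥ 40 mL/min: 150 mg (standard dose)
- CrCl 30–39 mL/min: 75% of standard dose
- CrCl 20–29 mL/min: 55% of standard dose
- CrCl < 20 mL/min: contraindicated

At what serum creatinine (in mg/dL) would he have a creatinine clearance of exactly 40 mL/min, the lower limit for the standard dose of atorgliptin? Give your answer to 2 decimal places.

2.32 mg/dL

Standard dose requires CrCl ≥ 40 mL/min.
Set (140 − 71) × 97 / (72 × SCr) = 40
SCr = (140 − 71) × 97 / (72 × 40) = 2.324 mg/dL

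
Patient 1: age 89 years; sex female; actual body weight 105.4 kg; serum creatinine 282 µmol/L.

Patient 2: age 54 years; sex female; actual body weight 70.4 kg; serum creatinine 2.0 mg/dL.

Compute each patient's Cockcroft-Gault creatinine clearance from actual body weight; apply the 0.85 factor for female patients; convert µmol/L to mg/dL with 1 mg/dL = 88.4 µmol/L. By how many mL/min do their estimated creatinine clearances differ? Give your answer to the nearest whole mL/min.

16 mL/min

Patient 1: SCr = 282 / 88.4 = 3.19 mg/dL
Patient 1: CrCl = (140 − 89) × 105.4 / (72 × 3.19) × 0.85 = 5375.4 / 229.68 × 0.85 ≈ 19.9 mL/min
Patient 2: CrCl = (140 − 54) × 70.4 / (72 × 2) × 0.85 = 6054.4 / 144.00 × 0.85 ≈ 35.7 mL/min
|19.9 − 35.7| = 15.8 mL/min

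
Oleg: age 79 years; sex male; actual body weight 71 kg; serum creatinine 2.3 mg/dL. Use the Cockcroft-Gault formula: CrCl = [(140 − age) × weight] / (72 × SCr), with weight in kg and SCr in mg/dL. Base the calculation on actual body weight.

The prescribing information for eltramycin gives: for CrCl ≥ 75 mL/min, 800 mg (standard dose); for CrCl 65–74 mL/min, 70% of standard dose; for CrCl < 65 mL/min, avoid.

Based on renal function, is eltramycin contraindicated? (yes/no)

yes

CrCl = (140 − 79) × 71 / (72 × 2.3) = 4331.0 / 165.60 ≈ 26.2 mL/min
CrCl ≈ 26 mL/min, which is < 65 mL/min.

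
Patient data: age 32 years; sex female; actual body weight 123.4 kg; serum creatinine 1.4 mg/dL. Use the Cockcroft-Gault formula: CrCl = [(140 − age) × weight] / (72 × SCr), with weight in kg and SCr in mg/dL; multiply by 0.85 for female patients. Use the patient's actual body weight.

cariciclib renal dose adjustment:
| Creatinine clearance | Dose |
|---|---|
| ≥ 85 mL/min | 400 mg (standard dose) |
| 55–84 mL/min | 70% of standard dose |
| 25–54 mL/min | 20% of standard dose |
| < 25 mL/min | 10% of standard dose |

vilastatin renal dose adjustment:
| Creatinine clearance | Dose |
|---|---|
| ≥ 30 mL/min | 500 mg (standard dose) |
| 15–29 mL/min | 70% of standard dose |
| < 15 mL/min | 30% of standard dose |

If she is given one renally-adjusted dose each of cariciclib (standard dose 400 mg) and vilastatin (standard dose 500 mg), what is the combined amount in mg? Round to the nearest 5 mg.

CrCl = (140 − 32) × 123.4 / (72 × 1.4) × 0.85 = 13327.2 / 100.80 × 0.85 ≈ 112.4 mL/min
CrCl ≈ 112 mL/min.
cariciclib: ≥ 85 mL/min → 100% of 400 mg = 400 mg.
vilastatin: ≥ 30 mL/min → 100% of 500 mg = 500 mg.
Total = 400 + 500 = 900 mg.

900 mg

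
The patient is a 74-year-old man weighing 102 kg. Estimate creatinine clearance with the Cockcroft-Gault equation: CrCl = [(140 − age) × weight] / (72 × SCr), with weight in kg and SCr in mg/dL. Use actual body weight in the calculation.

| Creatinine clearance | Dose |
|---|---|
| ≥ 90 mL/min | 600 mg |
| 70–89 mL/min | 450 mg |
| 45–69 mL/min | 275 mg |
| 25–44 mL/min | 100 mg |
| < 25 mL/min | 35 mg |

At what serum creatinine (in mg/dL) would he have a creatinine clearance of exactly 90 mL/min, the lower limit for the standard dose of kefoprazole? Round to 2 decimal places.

Standard dose requires CrCl ≥ 90 mL/min.
Set (140 − 74) × 102 / (72 × SCr) = 90
SCr = (140 − 74) × 102 / (72 × 90) = 1.039 mg/dL

1.04 mg/dL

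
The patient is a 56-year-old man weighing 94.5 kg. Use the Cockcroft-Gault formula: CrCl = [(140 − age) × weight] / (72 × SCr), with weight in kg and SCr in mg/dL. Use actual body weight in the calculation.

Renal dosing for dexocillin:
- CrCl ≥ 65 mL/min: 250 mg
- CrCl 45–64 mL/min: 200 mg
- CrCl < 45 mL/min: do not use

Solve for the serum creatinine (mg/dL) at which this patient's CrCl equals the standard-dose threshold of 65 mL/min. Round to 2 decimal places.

1.70 mg/dL

Standard dose requires CrCl ≥ 65 mL/min.
Set (140 − 56) × 94.5 / (72 × SCr) = 65
SCr = (140 − 56) × 94.5 / (72 × 65) = 1.696 mg/dL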